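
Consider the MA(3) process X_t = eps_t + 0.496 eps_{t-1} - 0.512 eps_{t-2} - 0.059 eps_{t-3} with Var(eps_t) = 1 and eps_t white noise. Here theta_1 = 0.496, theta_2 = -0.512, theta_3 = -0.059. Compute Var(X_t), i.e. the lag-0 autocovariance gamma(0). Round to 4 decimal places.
\gamma(0) = 1.5116

For an MA(q) process X_t = eps_t + sum_i theta_i eps_{t-i} with
Var(eps_t) = sigma^2, the variance is
  gamma(0) = sigma^2 * (1 + sum_i theta_i^2).
  sum_i theta_i^2 = (0.496)^2 + (-0.512)^2 + (-0.059)^2 = 0.246016 + 0.262144 + 0.003481 = 0.511641.
  gamma(0) = 1 * (1 + 0.511641) = 1 * 1.511641 = 1.511641, which rounds to 1.5116.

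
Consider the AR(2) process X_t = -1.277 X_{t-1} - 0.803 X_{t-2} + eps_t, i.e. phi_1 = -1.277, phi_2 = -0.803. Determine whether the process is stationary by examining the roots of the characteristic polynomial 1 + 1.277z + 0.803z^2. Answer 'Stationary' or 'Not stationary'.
\text{Stationary}

The AR(p) characteristic polynomial is P(z) = 1 + 1.277z + 0.803z^2.
Stationarity requires all roots to lie outside the unit circle, i.e. |z| > 1 for every root.
Set 1 + (1.277) z + (0.803) z^2 = 0, i.e. a z^2 + b z + c = 0 with a = 0.803, b = 1.277, c = 1.
Discriminant D = b^2 - 4ac = (1.277)^2 - 4*(0.803)*1 = 1.630729 - (3.212) = -1.581271.
D < 0, so the roots are the complex-conjugate pair z = (-b +/- i sqrt(-D)) / (2a) = -0.7951 +/- 0.783i.
For a conjugate pair |z|^2 = z * conj(z) = (product of roots) = c/a = 1/(0.803) = 1.24533, so |z| = sqrt(1.24533) = 1.1159 for both roots.
Moduli of all roots: 1.1159, 1.1159.
All moduli strictly greater than 1? Yes.
Verdict: Stationary.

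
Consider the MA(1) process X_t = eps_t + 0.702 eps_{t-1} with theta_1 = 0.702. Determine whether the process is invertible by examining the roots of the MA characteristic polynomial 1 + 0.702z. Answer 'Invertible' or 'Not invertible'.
\text{Invertible}

The MA(q) characteristic polynomial is P(z) = 1 + 0.702z.
Invertibility requires all roots to lie outside the unit circle, i.e. |z| > 1 for every root.
This is linear in z: 1 + (0.702) z = 0  =>  z = -1/(0.702) = -1.424501,  |z| = 1.424501.
Moduli of all roots: 1.4245.
All moduli strictly greater than 1? Yes.
Verdict: Invertible.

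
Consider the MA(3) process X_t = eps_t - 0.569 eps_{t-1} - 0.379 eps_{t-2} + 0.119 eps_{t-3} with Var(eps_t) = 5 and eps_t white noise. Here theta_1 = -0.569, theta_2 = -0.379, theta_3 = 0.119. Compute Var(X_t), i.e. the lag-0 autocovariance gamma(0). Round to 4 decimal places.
\gamma(0) = 7.4078

For an MA(q) process X_t = eps_t + sum_i theta_i eps_{t-i} with
Var(eps_t) = sigma^2, the variance is
  gamma(0) = sigma^2 * (1 + sum_i theta_i^2).
  sum_i theta_i^2 = (-0.569)^2 + (-0.379)^2 + (0.119)^2 = 0.323761 + 0.143641 + 0.014161 = 0.481563.
  gamma(0) = 5 * (1 + 0.481563) = 5 * 1.481563 = 7.407815, which rounds to 7.4078.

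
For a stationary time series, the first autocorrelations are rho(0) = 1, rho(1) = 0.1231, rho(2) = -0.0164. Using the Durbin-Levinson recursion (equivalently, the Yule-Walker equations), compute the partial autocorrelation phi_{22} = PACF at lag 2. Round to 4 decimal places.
\phi_{22} = -0.0320

The PACF at lag k is phi_{kk}, the last component of the solution
to the Yule-Walker system G_k phi = r_k where
  (G_k)_{ij} = rho(|i - j|), (r_k)_i = rho(i), i,j = 1..k.
Equivalently, Durbin-Levinson gives phi_{kk} iteratively:
  phi_{11} = rho(1)
  phi_{kk} = [rho(k) - sum_{j=1..k-1} phi_{k-1,j} rho(k-j)]
            / [1 - sum_{j=1..k-1} phi_{k-1,j} rho(j)],
  phi_{k,j} = phi_{k-1,j} - phi_{kk} phi_{k-1,k-j},  j = 1..k-1.
Step k = 1:
  phi_11 = rho(1) = 0.1231.
Step k = 2:
  phi_22 = [rho(2) - phi_11 rho(1)] / [1 - phi_11 rho(1)] = [-0.0164 - (0.1231)(0.1231)] / [1 - (0.1231)(0.1231)]
         = -0.03155361 / 0.98484639 = -0.032.
Therefore phi_{22} = -0.0320.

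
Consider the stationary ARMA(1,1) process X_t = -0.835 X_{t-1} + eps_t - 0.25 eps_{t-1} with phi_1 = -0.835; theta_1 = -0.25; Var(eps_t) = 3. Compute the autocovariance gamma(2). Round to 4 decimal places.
\gamma(2) = 10.8506

Multiply the model equation by X_{t-k} and take expectations. With theta_0 = psi_0 = 1 and psi_j the MA(infinity) weights, this gives
  gamma(k) - sum_i phi_i gamma(k-i) = c_k,
  c_k = sigma^2 * sum_{j=k..q} theta_j psi_{j-k}   (c_k = 0 for k > q),
using gamma(-m) = gamma(m).
psi-weights needed (psi_j = theta_j + sum_i phi_i psi_{j-i}):
  psi_1 = theta_1 + phi_1 = -0.25 + (-0.835) = -1.085
Right-hand sides:
  c_0 = sigma^2 (1 + theta_1 psi_1) = 3 * (1 + (-0.25)(-1.085)) = 3 * 1.27125 = 3.81375
  c_1 = sigma^2 theta_1 = 3 * (-0.25) = -0.75
  c_2 = 0
Equations for k = 0 and k = 1 (AR order 1):
  gamma(0) = phi_1 gamma(1) + c_0
  gamma(1) = phi_1 gamma(0) + c_1
Substituting the second into the first: gamma(0) (1 - phi_1^2) = c_0 + phi_1 c_1, so
  gamma(0) = (c_0 + phi_1 c_1) / (1 - phi_1^2) = (3.81375 + (-0.835)(-0.75)) / (1 - (-0.835)^2) = 4.44 / 0.302775 = 14.664355.
  gamma(1) = phi_1 gamma(0) + c_1 = (-0.835)(14.664355) + (-0.75) = -12.994736.
For k = 2 (> q): gamma(2) = phi_1 gamma(1) = (-0.835)(-12.994736) = 10.850605.
Therefore gamma(2) = 10.8506 (to 4 decimal places).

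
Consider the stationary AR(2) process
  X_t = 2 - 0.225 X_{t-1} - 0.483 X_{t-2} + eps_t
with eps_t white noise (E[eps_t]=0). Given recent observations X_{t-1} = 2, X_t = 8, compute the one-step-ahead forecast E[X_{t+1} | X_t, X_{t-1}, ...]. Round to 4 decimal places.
E[X_{t+1} \mid \mathcal F_t] = -0.7660

For an AR(p) model X_t = c + sum_i phi_i X_{t-i} + eps_t, the
one-step-ahead conditional mean is
  E[X_{t+1} | X_t, ...] = c + sum_i phi_i X_{t+1-i}.
Substitute known values:
  E[X_{t+1} | ...] = 2 + (-0.225) * (8) + (-0.483) * (2)
                   = -0.7660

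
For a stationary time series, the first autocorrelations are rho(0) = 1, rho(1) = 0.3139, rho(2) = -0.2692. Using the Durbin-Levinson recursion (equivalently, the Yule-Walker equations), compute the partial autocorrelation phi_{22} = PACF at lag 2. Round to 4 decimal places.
\phi_{22} = -0.4079

The PACF at lag k is phi_{kk}, the last component of the solution
to the Yule-Walker system G_k phi = r_k where
  (G_k)_{ij} = rho(|i - j|), (r_k)_i = rho(i), i,j = 1..k.
Equivalently, Durbin-Levinson gives phi_{kk} iteratively:
  phi_{11} = rho(1)
  phi_{kk} = [rho(k) - sum_{j=1..k-1} phi_{k-1,j} rho(k-j)]
            / [1 - sum_{j=1..k-1} phi_{k-1,j} rho(j)],
  phi_{k,j} = phi_{k-1,j} - phi_{kk} phi_{k-1,k-j},  j = 1..k-1.
Step k = 1:
  phi_11 = rho(1) = 0.3139.
Step k = 2:
  phi_22 = [rho(2) - phi_11 rho(1)] / [1 - phi_11 rho(1)] = [-0.2692 - (0.3139)(0.3139)] / [1 - (0.3139)(0.3139)]
         = -0.36773321 / 0.90146679 = -0.4079.
Therefore phi_{22} = -0.4079.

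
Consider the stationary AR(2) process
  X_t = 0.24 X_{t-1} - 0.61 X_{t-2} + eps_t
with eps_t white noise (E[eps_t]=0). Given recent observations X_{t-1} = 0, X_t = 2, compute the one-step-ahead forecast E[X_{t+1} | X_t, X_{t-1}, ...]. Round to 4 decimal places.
E[X_{t+1} \mid \mathcal F_t] = 0.4800

For an AR(p) model X_t = c + sum_i phi_i X_{t-i} + eps_t, the
one-step-ahead conditional mean is
  E[X_{t+1} | X_t, ...] = c + sum_i phi_i X_{t+1-i}.
Substitute known values:
  E[X_{t+1} | ...] = (0.24) * (2) + (-0.61) * (0)
                   = 0.4800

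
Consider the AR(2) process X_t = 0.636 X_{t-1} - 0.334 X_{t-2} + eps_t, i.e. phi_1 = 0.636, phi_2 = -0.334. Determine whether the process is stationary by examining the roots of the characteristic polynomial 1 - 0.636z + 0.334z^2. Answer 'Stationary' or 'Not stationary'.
\text{Stationary}

The AR(p) characteristic polynomial is P(z) = 1 - 0.636z + 0.334z^2.
Stationarity requires all roots to lie outside the unit circle, i.e. |z| > 1 for every root.
Set 1 + (-0.636) z + (0.334) z^2 = 0, i.e. a z^2 + b z + c = 0 with a = 0.334, b = -0.636, c = 1.
Discriminant D = b^2 - 4ac = (-0.636)^2 - 4*(0.334)*1 = 0.404496 - (1.336) = -0.931504.
D < 0, so the roots are the complex-conjugate pair z = (-b +/- i sqrt(-D)) / (2a) = 0.9521 +/- 1.4448i.
For a conjugate pair |z|^2 = z * conj(z) = (product of roots) = c/a = 1/(0.334) = 2.994012, so |z| = sqrt(2.994012) = 1.7303 for both roots.
Moduli of all roots: 1.7303, 1.7303.
All moduli strictly greater than 1? Yes.
Verdict: Stationary.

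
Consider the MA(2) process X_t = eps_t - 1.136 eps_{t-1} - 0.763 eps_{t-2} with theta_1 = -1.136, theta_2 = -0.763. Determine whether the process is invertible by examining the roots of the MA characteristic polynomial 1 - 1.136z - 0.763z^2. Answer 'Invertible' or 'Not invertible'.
\text{Not invertible}

The MA(q) characteristic polynomial is P(z) = 1 - 1.136z - 0.763z^2.
Invertibility requires all roots to lie outside the unit circle, i.e. |z| > 1 for every root.
Set 1 + (-1.136) z + (-0.763) z^2 = 0, i.e. a z^2 + b z + c = 0 with a = -0.763, b = -1.136, c = 1.
Discriminant D = b^2 - 4ac = (-1.136)^2 - 4*(-0.763)*1 = 1.290496 - (-3.052) = 4.342496.
D >= 0, so the roots are real: z = (-b +/- sqrt(D)) / (2a) = (1.136 +/- 2.083866) / (-1.526).
  z_1 = (1.136 + 2.083866) / (-1.526) = -2.11,   |z_1| = 2.11.
  z_2 = (1.136 - 2.083866) / (-1.526) = 0.6211,   |z_2| = 0.6211.
Moduli of all roots: 2.1100, 0.6211.
All moduli strictly greater than 1? No.
Verdict: Not invertible.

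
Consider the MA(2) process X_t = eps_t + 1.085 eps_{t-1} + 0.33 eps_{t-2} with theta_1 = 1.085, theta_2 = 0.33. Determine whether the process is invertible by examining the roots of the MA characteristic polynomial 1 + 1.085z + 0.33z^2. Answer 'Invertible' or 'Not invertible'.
\text{Invertible}

The MA(q) characteristic polynomial is P(z) = 1 + 1.085z + 0.33z^2.
Invertibility requires all roots to lie outside the unit circle, i.e. |z| > 1 for every root.
Set 1 + (1.085) z + (0.33) z^2 = 0, i.e. a z^2 + b z + c = 0 with a = 0.33, b = 1.085, c = 1.
Discriminant D = b^2 - 4ac = (1.085)^2 - 4*(0.33)*1 = 1.177225 - (1.32) = -0.142775.
D < 0, so the roots are the complex-conjugate pair z = (-b +/- i sqrt(-D)) / (2a) = -1.6439 +/- 0.5725i.
For a conjugate pair |z|^2 = z * conj(z) = (product of roots) = c/a = 1/(0.33) = 3.030303, so |z| = sqrt(3.030303) = 1.7408 for both roots.
Moduli of all roots: 1.7408, 1.7408.
All moduli strictly greater than 1? Yes.
Verdict: Invertible.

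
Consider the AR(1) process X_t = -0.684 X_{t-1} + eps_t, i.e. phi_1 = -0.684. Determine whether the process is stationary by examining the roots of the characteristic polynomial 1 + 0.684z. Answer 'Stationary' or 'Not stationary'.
\text{Stationary}

The AR(p) characteristic polynomial is P(z) = 1 + 0.684z.
Stationarity requires all roots to lie outside the unit circle, i.e. |z| > 1 for every root.
This is linear in z: 1 + (0.684) z = 0  =>  z = -1/(0.684) = -1.461988,  |z| = 1.461988.
Moduli of all roots: 1.4620.
All moduli strictly greater than 1? Yes.
Verdict: Stationary.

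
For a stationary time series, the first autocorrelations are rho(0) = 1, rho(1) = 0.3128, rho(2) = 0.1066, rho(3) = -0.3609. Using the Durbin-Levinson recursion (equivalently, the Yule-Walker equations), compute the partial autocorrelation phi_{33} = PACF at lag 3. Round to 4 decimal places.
\phi_{33} = -0.4401

The PACF at lag k is phi_{kk}, the last component of the solution
to the Yule-Walker system G_k phi = r_k where
  (G_k)_{ij} = rho(|i - j|), (r_k)_i = rho(i), i,j = 1..k.
Equivalently, Durbin-Levinson gives phi_{kk} iteratively:
  phi_{11} = rho(1)
  phi_{kk} = [rho(k) - sum_{j=1..k-1} phi_{k-1,j} rho(k-j)]
            / [1 - sum_{j=1..k-1} phi_{k-1,j} rho(j)],
  phi_{k,j} = phi_{k-1,j} - phi_{kk} phi_{k-1,k-j},  j = 1..k-1.
Step k = 1:
  phi_11 = rho(1) = 0.3128.
Step k = 2:
  phi_22 = [rho(2) - phi_11 rho(1)] / [1 - phi_11 rho(1)] = [0.1066 - (0.3128)(0.3128)] / [1 - (0.3128)(0.3128)]
         = 0.00875616 / 0.90215616 = 0.009706.
  Update: phi_21 = phi_11 - phi_22 phi_11 = 0.3128 - (0.009706)(0.3128) = 0.309764.
Step k = 3:
  phi_33 = [rho(3) - phi_21 rho(2) - phi_22 rho(1)] / [1 - phi_21 rho(1) - phi_22 rho(2)]
    numerator   = -0.3609 - (0.309764)(0.1066) - (0.009706)(0.3128) = -0.39695682
    denominator = 1 - (0.309764)(0.3128) - (0.009706)(0.1066) = 0.90207117
  phi_33 = -0.39695682 / 0.90207117 = -0.4401.
Therefore phi_{33} = -0.4401.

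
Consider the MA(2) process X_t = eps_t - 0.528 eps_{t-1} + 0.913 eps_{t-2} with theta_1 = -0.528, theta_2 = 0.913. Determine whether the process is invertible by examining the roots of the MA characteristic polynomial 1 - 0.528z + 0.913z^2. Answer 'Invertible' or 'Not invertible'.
\text{Invertible}

The MA(q) characteristic polynomial is P(z) = 1 - 0.528z + 0.913z^2.
Invertibility requires all roots to lie outside the unit circle, i.e. |z| > 1 for every root.
Set 1 + (-0.528) z + (0.913) z^2 = 0, i.e. a z^2 + b z + c = 0 with a = 0.913, b = -0.528, c = 1.
Discriminant D = b^2 - 4ac = (-0.528)^2 - 4*(0.913)*1 = 0.278784 - (3.652) = -3.373216.
D < 0, so the roots are the complex-conjugate pair z = (-b +/- i sqrt(-D)) / (2a) = 0.2892 +/- 1.0058i.
For a conjugate pair |z|^2 = z * conj(z) = (product of roots) = c/a = 1/(0.913) = 1.09529, so |z| = sqrt(1.09529) = 1.0466 for both roots.
Moduli of all roots: 1.0466, 1.0466.
All moduli strictly greater than 1? Yes.
Verdict: Invertible.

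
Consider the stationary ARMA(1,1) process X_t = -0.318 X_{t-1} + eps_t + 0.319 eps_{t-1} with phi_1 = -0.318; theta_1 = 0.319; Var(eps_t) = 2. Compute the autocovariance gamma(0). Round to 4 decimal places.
\gamma(0) = 2.0000

Multiply the model equation by X_{t-k} and take expectations. With theta_0 = psi_0 = 1 and psi_j the MA(infinity) weights, this gives
  gamma(k) - sum_i phi_i gamma(k-i) = c_k,
  c_k = sigma^2 * sum_{j=k..q} theta_j psi_{j-k}   (c_k = 0 for k > q),
using gamma(-m) = gamma(m).
psi-weights needed (psi_j = theta_j + sum_i phi_i psi_{j-i}):
  psi_1 = theta_1 + phi_1 = 0.319 + (-0.318) = 0.001
Right-hand sides:
  c_0 = sigma^2 (1 + theta_1 psi_1) = 2 * (1 + (0.319)(0.001)) = 2 * 1.000319 = 2.000638
  c_1 = sigma^2 theta_1 = 2 * (0.319) = 0.638
  c_2 = 0
Equations for k = 0 and k = 1 (AR order 1):
  gamma(0) = phi_1 gamma(1) + c_0
  gamma(1) = phi_1 gamma(0) + c_1
Substituting the second into the first: gamma(0) (1 - phi_1^2) = c_0 + phi_1 c_1, so
  gamma(0) = (c_0 + phi_1 c_1) / (1 - phi_1^2) = (2.000638 + (-0.318)(0.638)) / (1 - (-0.318)^2) = 1.797754 / 0.898876 = 2.000002.
Therefore gamma(0) = 2.0000 (to 4 decimal places).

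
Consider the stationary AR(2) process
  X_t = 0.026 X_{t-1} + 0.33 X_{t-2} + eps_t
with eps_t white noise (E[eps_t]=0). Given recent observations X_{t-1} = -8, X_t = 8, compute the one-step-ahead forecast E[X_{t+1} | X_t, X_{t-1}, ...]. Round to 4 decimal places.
E[X_{t+1} \mid \mathcal F_t] = -2.4320

For an AR(p) model X_t = c + sum_i phi_i X_{t-i} + eps_t, the
one-step-ahead conditional mean is
  E[X_{t+1} | X_t, ...] = c + sum_i phi_i X_{t+1-i}.
Substitute known values:
  E[X_{t+1} | ...] = (0.026) * (8) + (0.33) * (-8)
                   = -2.4320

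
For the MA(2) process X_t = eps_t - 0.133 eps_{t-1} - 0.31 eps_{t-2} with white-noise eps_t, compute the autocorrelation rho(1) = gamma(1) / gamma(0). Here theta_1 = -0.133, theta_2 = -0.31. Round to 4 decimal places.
\rho(1) = -0.0824

For an MA(q) process with theta_0 = 1, the autocovariance is
  gamma(k) = sigma^2 * sum_{i=0..q-k} theta_i * theta_{i+k},
and rho(k) = gamma(k) / gamma(0). Sigma^2 cancels.
  numerator   = (1)*(-0.133) + (-0.133)*(-0.31) = -0.09177.
  denominator = (1)^2 + (-0.133)^2 + (-0.31)^2 = 1.113789.
  rho(1) = -0.09177 / 1.113789 = -0.0824.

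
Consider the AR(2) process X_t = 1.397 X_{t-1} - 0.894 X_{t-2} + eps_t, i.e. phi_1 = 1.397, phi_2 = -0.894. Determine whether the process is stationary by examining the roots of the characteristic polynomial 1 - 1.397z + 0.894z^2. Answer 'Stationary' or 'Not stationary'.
\text{Stationary}

The AR(p) characteristic polynomial is P(z) = 1 - 1.397z + 0.894z^2.
Stationarity requires all roots to lie outside the unit circle, i.e. |z| > 1 for every root.
Set 1 + (-1.397) z + (0.894) z^2 = 0, i.e. a z^2 + b z + c = 0 with a = 0.894, b = -1.397, c = 1.
Discriminant D = b^2 - 4ac = (-1.397)^2 - 4*(0.894)*1 = 1.951609 - (3.576) = -1.624391.
D < 0, so the roots are the complex-conjugate pair z = (-b +/- i sqrt(-D)) / (2a) = 0.7813 +/- 0.7128i.
For a conjugate pair |z|^2 = z * conj(z) = (product of roots) = c/a = 1/(0.894) = 1.118568, so |z| = sqrt(1.118568) = 1.0576 for both roots.
Moduli of all roots: 1.0576, 1.0576.
All moduli strictly greater than 1? Yes.
Verdict: Stationary.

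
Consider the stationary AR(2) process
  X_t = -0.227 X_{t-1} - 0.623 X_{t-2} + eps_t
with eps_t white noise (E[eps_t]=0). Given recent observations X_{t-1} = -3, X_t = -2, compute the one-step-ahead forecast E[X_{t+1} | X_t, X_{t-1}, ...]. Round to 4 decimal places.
E[X_{t+1} \mid \mathcal F_t] = 2.3230

For an AR(p) model X_t = c + sum_i phi_i X_{t-i} + eps_t, the
one-step-ahead conditional mean is
  E[X_{t+1} | X_t, ...] = c + sum_i phi_i X_{t+1-i}.
Substitute known values:
  E[X_{t+1} | ...] = (-0.227) * (-2) + (-0.623) * (-3)
                   = 2.3230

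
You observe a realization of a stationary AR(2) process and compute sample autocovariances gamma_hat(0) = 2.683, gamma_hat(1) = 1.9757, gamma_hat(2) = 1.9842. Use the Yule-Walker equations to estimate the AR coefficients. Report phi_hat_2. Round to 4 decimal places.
\hat\phi_{2} = 0.4310

The Yule-Walker equations for an AR(p) process read, in matrix form,
  Gamma_p phi = r_p,   with   (Gamma_p)_{ij} = gamma(|i - j|),
                       (r_p)_i = gamma(i),   i,j = 1..p.
Substitute the sample gammas (Toeplitz matrix and right-hand side of size 2):
  Gamma_p = [[2.683, 1.9757], [1.9757, 2.683]]
  r_p     = [1.9757, 1.9842]
Written out:
  2.683 phi_1 + 1.9757 phi_2 = 1.9757
  1.9757 phi_1 + 2.683 phi_2 = 1.9842
Solve by Cramer's rule:
  det = gamma(0)^2 - gamma(1)^2 = (2.683)^2 - (1.9757)^2 = 7.198489 - 3.90339049 = 3.29509851
  phi_hat_1 = [gamma(1) gamma(0) - gamma(1) gamma(2)] / det = [(1.9757)(2.683) - (1.9757)(1.9842)] / 3.29509851 = 1.38061916 / 3.29509851 = 0.419
  phi_hat_2 = [gamma(0) gamma(2) - gamma(1)^2] / det = [(2.683)(1.9842) - (1.9757)^2] / 3.29509851 = 1.42021811 / 3.29509851 = 0.431
So phi_hat = [0.4190, 0.4310].
Therefore phi_hat_2 = 0.4310.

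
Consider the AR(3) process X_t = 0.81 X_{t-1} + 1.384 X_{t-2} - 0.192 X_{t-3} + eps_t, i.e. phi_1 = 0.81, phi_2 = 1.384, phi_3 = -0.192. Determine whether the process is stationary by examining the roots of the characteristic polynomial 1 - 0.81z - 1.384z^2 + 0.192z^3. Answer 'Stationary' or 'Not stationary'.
\text{Not stationary}

The AR(p) characteristic polynomial is P(z) = 1 - 0.81z - 1.384z^2 + 0.192z^3.
Stationarity requires all roots to lie outside the unit circle, i.e. |z| > 1 for every root.
Degree 3: look for a simple real root z0 first, then factor out (1 - z/z0) and solve the remaining quadratic.
Testing z0 = 0.625: P(0.625) = 1 + (-0.81)(0.625) + (-1.384)(0.625)^2 + (0.192)(0.625)^3
  = 1 + (-0.50625) + (-0.540625) + (0.046875) = 0.  So z_0 = 0.625 is a root, |z_0| = 0.625.
Divide out the factor (1 - 1.6 z) = (1 - z/z0) (since 1/z0 = 1.6):
  P(z) = (1 - 1.6 z)(1 + (0.79) z + (-0.12) z^2)
  [check: z-coef 0.79 - (1.6) = -0.81; z^2-coef -0.12 - (1.6)(0.79) = -1.384; z^3-coef -(1.6)(-0.12) = 0.192.]
Remaining roots from the quadratic factor 1 + (0.79) z + (-0.12) z^2:
  Set 1 + (0.79) z + (-0.12) z^2 = 0, i.e. a z^2 + b z + c = 0 with a = -0.12, b = 0.79, c = 1.
  Discriminant D = b^2 - 4ac = (0.79)^2 - 4*(-0.12)*1 = 0.6241 - (-0.48) = 1.1041.
  D >= 0, so the roots are real: z = (-b +/- sqrt(D)) / (2a) = (-0.79 +/- 1.050762) / (-0.24).
    z_1 = (-0.79 + 1.050762) / (-0.24) = -1.0865,   |z_1| = 1.0865.
    z_2 = (-0.79 - 1.050762) / (-0.24) = 7.6698,   |z_2| = 7.6698.
Moduli of all roots: 0.6250, 1.0865, 7.6698.
All moduli strictly greater than 1? No.
Verdict: Not stationary.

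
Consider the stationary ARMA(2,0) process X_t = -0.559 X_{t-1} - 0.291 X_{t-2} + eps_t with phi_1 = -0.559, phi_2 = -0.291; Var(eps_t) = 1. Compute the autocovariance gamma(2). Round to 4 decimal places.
\gamma(2) = -0.0658

Multiply the model equation by X_{t-k} and take expectations. With theta_0 = psi_0 = 1 and psi_j the MA(infinity) weights, this gives
  gamma(k) - sum_i phi_i gamma(k-i) = c_k,
  c_k = sigma^2 * sum_{j=k..q} theta_j psi_{j-k}   (c_k = 0 for k > q),
using gamma(-m) = gamma(m).
Pure AR (q = 0): c_0 = sigma^2 = 1, c_k = 0 for k >= 1.
Equations for k = 0, 1, 2 (AR order 2, c_2 = 0):
  (E0) gamma(0) = phi_1 gamma(1) + phi_2 gamma(2) + c_0
  (E1) gamma(1) = phi_1 gamma(0) + phi_2 gamma(1) + c_1
  (E2) gamma(2) = phi_1 gamma(1) + phi_2 gamma(0)
From (E1): gamma(1) = A gamma(0) + B with
  A = phi_1 / (1 - phi_2) = -0.559 / 1.291 = -0.432998,   B = c_1 / (1 - phi_2) = 0 / 1.291 = 0.
Insert (E2) into (E0): gamma(0) (1 - phi_2^2) = phi_1 (1 + phi_2) gamma(1) + c_0.
  phi_1 (1 + phi_2) = (-0.559)(0.709) = -0.396331,   1 - phi_2^2 = 0.915319.
Replace gamma(1) by A gamma(0) + B and collect gamma(0):
  gamma(0) [0.915319 - (-0.396331)(-0.432998)] = c_0 = 1
  gamma(0) * 0.743709 = 1
  gamma(0) = 1 / 0.743709 = 1.344613.
  gamma(1) = A gamma(0) = (-0.432998)(1.344613) = -0.582214.
  gamma(2) = phi_1 gamma(1) + phi_2 gamma(0) = (-0.559)(-0.582214) + (-0.291)(1.344613) = -0.065825.
Therefore gamma(2) = -0.0658 (to 4 decimal places).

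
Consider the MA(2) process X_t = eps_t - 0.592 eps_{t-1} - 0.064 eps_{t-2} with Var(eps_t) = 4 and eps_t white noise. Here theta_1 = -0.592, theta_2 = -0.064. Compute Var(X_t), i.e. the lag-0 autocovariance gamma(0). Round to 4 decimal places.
\gamma(0) = 5.4182

For an MA(q) process X_t = eps_t + sum_i theta_i eps_{t-i} with
Var(eps_t) = sigma^2, the variance is
  gamma(0) = sigma^2 * (1 + sum_i theta_i^2).
  sum_i theta_i^2 = (-0.592)^2 + (-0.064)^2 = 0.350464 + 0.004096 = 0.35456.
  gamma(0) = 4 * (1 + 0.35456) = 4 * 1.35456 = 5.41824, which rounds to 5.4182.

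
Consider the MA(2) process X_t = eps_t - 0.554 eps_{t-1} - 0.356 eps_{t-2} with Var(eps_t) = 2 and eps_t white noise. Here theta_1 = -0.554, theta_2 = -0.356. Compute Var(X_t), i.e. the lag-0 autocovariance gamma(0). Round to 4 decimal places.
\gamma(0) = 2.8673

For an MA(q) process X_t = eps_t + sum_i theta_i eps_{t-i} with
Var(eps_t) = sigma^2, the variance is
  gamma(0) = sigma^2 * (1 + sum_i theta_i^2).
  sum_i theta_i^2 = (-0.554)^2 + (-0.356)^2 = 0.306916 + 0.126736 = 0.433652.
  gamma(0) = 2 * (1 + 0.433652) = 2 * 1.433652 = 2.867304, which rounds to 2.8673.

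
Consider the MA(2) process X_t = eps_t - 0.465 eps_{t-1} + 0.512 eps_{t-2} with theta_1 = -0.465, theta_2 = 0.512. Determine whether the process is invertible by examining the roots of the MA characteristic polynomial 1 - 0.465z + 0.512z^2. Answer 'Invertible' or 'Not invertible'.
\text{Invertible}

The MA(q) characteristic polynomial is P(z) = 1 - 0.465z + 0.512z^2.
Invertibility requires all roots to lie outside the unit circle, i.e. |z| > 1 for every root.
Set 1 + (-0.465) z + (0.512) z^2 = 0, i.e. a z^2 + b z + c = 0 with a = 0.512, b = -0.465, c = 1.
Discriminant D = b^2 - 4ac = (-0.465)^2 - 4*(0.512)*1 = 0.216225 - (2.048) = -1.831775.
D < 0, so the roots are the complex-conjugate pair z = (-b +/- i sqrt(-D)) / (2a) = 0.4541 +/- 1.3217i.
For a conjugate pair |z|^2 = z * conj(z) = (product of roots) = c/a = 1/(0.512) = 1.953125, so |z| = sqrt(1.953125) = 1.3975 for both roots.
Moduli of all roots: 1.3975, 1.3975.
All moduli strictly greater than 1? Yes.
Verdict: Invertible.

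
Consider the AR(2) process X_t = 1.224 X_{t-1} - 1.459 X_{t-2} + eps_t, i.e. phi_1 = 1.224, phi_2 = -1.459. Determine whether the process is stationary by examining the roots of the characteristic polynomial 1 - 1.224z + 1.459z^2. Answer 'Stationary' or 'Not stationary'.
\text{Not stationary}

The AR(p) characteristic polynomial is P(z) = 1 - 1.224z + 1.459z^2.
Stationarity requires all roots to lie outside the unit circle, i.e. |z| > 1 for every root.
Set 1 + (-1.224) z + (1.459) z^2 = 0, i.e. a z^2 + b z + c = 0 with a = 1.459, b = -1.224, c = 1.
Discriminant D = b^2 - 4ac = (-1.224)^2 - 4*(1.459)*1 = 1.498176 - (5.836) = -4.337824.
D < 0, so the roots are the complex-conjugate pair z = (-b +/- i sqrt(-D)) / (2a) = 0.4195 +/- 0.7138i.
For a conjugate pair |z|^2 = z * conj(z) = (product of roots) = c/a = 1/(1.459) = 0.685401, so |z| = sqrt(0.685401) = 0.8279 for both roots.
Moduli of all roots: 0.8279, 0.8279.
All moduli strictly greater than 1? No.
Verdict: Not stationary.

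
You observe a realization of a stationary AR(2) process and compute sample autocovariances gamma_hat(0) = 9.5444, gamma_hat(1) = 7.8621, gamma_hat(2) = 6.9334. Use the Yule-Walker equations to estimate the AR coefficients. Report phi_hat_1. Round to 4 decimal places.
\hat\phi_{1} = 0.7010

The Yule-Walker equations for an AR(p) process read, in matrix form,
  Gamma_p phi = r_p,   with   (Gamma_p)_{ij} = gamma(|i - j|),
                       (r_p)_i = gamma(i),   i,j = 1..p.
Substitute the sample gammas (Toeplitz matrix and right-hand side of size 2):
  Gamma_p = [[9.5444, 7.8621], [7.8621, 9.5444]]
  r_p     = [7.8621, 6.9334]
Written out:
  9.5444 phi_1 + 7.8621 phi_2 = 7.8621
  7.8621 phi_1 + 9.5444 phi_2 = 6.9334
Solve by Cramer's rule:
  det = gamma(0)^2 - gamma(1)^2 = (9.5444)^2 - (7.8621)^2 = 91.09557136 - 61.81261641 = 29.28295495
  phi_hat_1 = [gamma(1) gamma(0) - gamma(1) gamma(2)] / det = [(7.8621)(9.5444) - (7.8621)(6.9334)] / 29.28295495 = 20.5279431 / 29.28295495 = 0.701
  phi_hat_2 = [gamma(0) gamma(2) - gamma(1)^2] / det = [(9.5444)(6.9334) - (7.8621)^2] / 29.28295495 = 4.36252655 / 29.28295495 = 0.149
So phi_hat = [0.7010, 0.1490].
Therefore phi_hat_1 = 0.7010.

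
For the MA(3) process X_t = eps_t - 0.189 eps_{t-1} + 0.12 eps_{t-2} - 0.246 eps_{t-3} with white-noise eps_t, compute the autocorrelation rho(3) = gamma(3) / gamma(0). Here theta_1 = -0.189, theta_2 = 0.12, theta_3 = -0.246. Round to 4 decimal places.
\rho(3) = -0.2215

For an MA(q) process with theta_0 = 1, the autocovariance is
  gamma(k) = sigma^2 * sum_{i=0..q-k} theta_i * theta_{i+k},
and rho(k) = gamma(k) / gamma(0). Sigma^2 cancels.
  numerator   = (1)*(-0.246) = -0.246.
  denominator = (1)^2 + (-0.189)^2 + (0.12)^2 + (-0.246)^2 = 1.110637.
  rho(3) = -0.246 / 1.110637 = -0.2215.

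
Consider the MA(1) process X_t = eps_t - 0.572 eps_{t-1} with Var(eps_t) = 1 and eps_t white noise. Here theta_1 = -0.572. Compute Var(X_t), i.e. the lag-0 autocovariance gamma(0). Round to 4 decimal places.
\gamma(0) = 1.3272

For an MA(q) process X_t = eps_t + sum_i theta_i eps_{t-i} with
Var(eps_t) = sigma^2, the variance is
  gamma(0) = sigma^2 * (1 + sum_i theta_i^2).
  sum_i theta_i^2 = (-0.572)^2 = 0.327184.
  gamma(0) = 1 * (1 + 0.327184) = 1 * 1.327184 = 1.327184, which rounds to 1.3272.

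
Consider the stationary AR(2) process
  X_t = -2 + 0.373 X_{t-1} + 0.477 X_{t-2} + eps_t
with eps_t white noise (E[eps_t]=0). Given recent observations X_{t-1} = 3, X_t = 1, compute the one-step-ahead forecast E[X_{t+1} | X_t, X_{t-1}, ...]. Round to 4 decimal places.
E[X_{t+1} \mid \mathcal F_t] = -0.1960

For an AR(p) model X_t = c + sum_i phi_i X_{t-i} + eps_t, the
one-step-ahead conditional mean is
  E[X_{t+1} | X_t, ...] = c + sum_i phi_i X_{t+1-i}.
Substitute known values:
  E[X_{t+1} | ...] = -2 + (0.373) * (1) + (0.477) * (3)
                   = -0.1960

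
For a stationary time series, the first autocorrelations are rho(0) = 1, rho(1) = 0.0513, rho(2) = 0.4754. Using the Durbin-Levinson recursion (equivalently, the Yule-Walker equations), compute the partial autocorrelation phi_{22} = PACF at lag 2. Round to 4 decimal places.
\phi_{22} = 0.4740

The PACF at lag k is phi_{kk}, the last component of the solution
to the Yule-Walker system G_k phi = r_k where
  (G_k)_{ij} = rho(|i - j|), (r_k)_i = rho(i), i,j = 1..k.
Equivalently, Durbin-Levinson gives phi_{kk} iteratively:
  phi_{11} = rho(1)
  phi_{kk} = [rho(k) - sum_{j=1..k-1} phi_{k-1,j} rho(k-j)]
            / [1 - sum_{j=1..k-1} phi_{k-1,j} rho(j)],
  phi_{k,j} = phi_{k-1,j} - phi_{kk} phi_{k-1,k-j},  j = 1..k-1.
Step k = 1:
  phi_11 = rho(1) = 0.0513.
Step k = 2:
  phi_22 = [rho(2) - phi_11 rho(1)] / [1 - phi_11 rho(1)] = [0.4754 - (0.0513)(0.0513)] / [1 - (0.0513)(0.0513)]
         = 0.47276831 / 0.99736831 = 0.474.
Therefore phi_{22} = 0.4740.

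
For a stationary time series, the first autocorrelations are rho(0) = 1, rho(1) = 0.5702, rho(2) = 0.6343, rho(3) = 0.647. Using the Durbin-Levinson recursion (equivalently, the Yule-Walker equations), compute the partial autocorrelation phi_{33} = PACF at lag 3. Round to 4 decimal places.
\phi_{33} = 0.3559

The PACF at lag k is phi_{kk}, the last component of the solution
to the Yule-Walker system G_k phi = r_k where
  (G_k)_{ij} = rho(|i - j|), (r_k)_i = rho(i), i,j = 1..k.
Equivalently, Durbin-Levinson gives phi_{kk} iteratively:
  phi_{11} = rho(1)
  phi_{kk} = [rho(k) - sum_{j=1..k-1} phi_{k-1,j} rho(k-j)]
            / [1 - sum_{j=1..k-1} phi_{k-1,j} rho(j)],
  phi_{k,j} = phi_{k-1,j} - phi_{kk} phi_{k-1,k-j},  j = 1..k-1.
Step k = 1:
  phi_11 = rho(1) = 0.5702.
Step k = 2:
  phi_22 = [rho(2) - phi_11 rho(1)] / [1 - phi_11 rho(1)] = [0.6343 - (0.5702)(0.5702)] / [1 - (0.5702)(0.5702)]
         = 0.30917196 / 0.67487196 = 0.458119.
  Update: phi_21 = phi_11 - phi_22 phi_11 = 0.5702 - (0.458119)(0.5702) = 0.30898.
Step k = 3:
  phi_33 = [rho(3) - phi_21 rho(2) - phi_22 rho(1)] / [1 - phi_21 rho(1) - phi_22 rho(2)]
    numerator   = 0.647 - (0.30898)(0.6343) - (0.458119)(0.5702) = 0.1897941
    denominator = 1 - (0.30898)(0.5702) - (0.458119)(0.6343) = 0.53323428
  phi_33 = 0.1897941 / 0.53323428 = 0.3559.
Therefore phi_{33} = 0.3559.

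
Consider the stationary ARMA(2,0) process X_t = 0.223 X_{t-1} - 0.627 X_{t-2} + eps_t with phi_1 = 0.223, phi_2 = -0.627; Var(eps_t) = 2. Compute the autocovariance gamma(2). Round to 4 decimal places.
\gamma(2) = -2.0032

Multiply the model equation by X_{t-k} and take expectations. With theta_0 = psi_0 = 1 and psi_j the MA(infinity) weights, this gives
  gamma(k) - sum_i phi_i gamma(k-i) = c_k,
  c_k = sigma^2 * sum_{j=k..q} theta_j psi_{j-k}   (c_k = 0 for k > q),
using gamma(-m) = gamma(m).
Pure AR (q = 0): c_0 = sigma^2 = 2, c_k = 0 for k >= 1.
Equations for k = 0, 1, 2 (AR order 2, c_2 = 0):
  (E0) gamma(0) = phi_1 gamma(1) + phi_2 gamma(2) + c_0
  (E1) gamma(1) = phi_1 gamma(0) + phi_2 gamma(1) + c_1
  (E2) gamma(2) = phi_1 gamma(1) + phi_2 gamma(0)
From (E1): gamma(1) = A gamma(0) + B with
  A = phi_1 / (1 - phi_2) = 0.223 / 1.627 = 0.137062,   B = c_1 / (1 - phi_2) = 0 / 1.627 = 0.
Insert (E2) into (E0): gamma(0) (1 - phi_2^2) = phi_1 (1 + phi_2) gamma(1) + c_0.
  phi_1 (1 + phi_2) = (0.223)(0.373) = 0.083179,   1 - phi_2^2 = 0.606871.
Replace gamma(1) by A gamma(0) + B and collect gamma(0):
  gamma(0) [0.606871 - (0.083179)(0.137062)] = c_0 = 2
  gamma(0) * 0.59547 = 2
  gamma(0) = 2 / 0.59547 = 3.35869.
  gamma(1) = A gamma(0) = (0.137062)(3.35869) = 0.460349.
  gamma(2) = phi_1 gamma(1) + phi_2 gamma(0) = (0.223)(0.460349) + (-0.627)(3.35869) = -2.003241.
Therefore gamma(2) = -2.0032 (to 4 decimal places).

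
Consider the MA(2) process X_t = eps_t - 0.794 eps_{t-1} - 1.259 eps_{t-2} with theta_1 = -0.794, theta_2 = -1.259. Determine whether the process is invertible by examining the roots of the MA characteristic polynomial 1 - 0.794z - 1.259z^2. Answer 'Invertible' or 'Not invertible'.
\text{Not invertible}

The MA(q) characteristic polynomial is P(z) = 1 - 0.794z - 1.259z^2.
Invertibility requires all roots to lie outside the unit circle, i.e. |z| > 1 for every root.
Set 1 + (-0.794) z + (-1.259) z^2 = 0, i.e. a z^2 + b z + c = 0 with a = -1.259, b = -0.794, c = 1.
Discriminant D = b^2 - 4ac = (-0.794)^2 - 4*(-1.259)*1 = 0.630436 - (-5.036) = 5.666436.
D >= 0, so the roots are real: z = (-b +/- sqrt(D)) / (2a) = (0.794 +/- 2.380428) / (-2.518).
  z_1 = (0.794 + 2.380428) / (-2.518) = -1.2607,   |z_1| = 1.2607.
  z_2 = (0.794 - 2.380428) / (-2.518) = 0.63,   |z_2| = 0.63.
Moduli of all roots: 1.2607, 0.6300.
All moduli strictly greater than 1? No.
Verdict: Not invertible.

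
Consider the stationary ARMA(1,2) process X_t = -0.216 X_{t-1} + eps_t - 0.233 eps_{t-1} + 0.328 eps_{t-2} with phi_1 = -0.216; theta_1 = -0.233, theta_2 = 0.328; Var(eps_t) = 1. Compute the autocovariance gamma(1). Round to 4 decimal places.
\gamma(1) = -0.6807

Multiply the model equation by X_{t-k} and take expectations. With theta_0 = psi_0 = 1 and psi_j the MA(infinity) weights, this gives
  gamma(k) - sum_i phi_i gamma(k-i) = c_k,
  c_k = sigma^2 * sum_{j=k..q} theta_j psi_{j-k}   (c_k = 0 for k > q),
using gamma(-m) = gamma(m).
psi-weights needed (psi_j = theta_j + sum_i phi_i psi_{j-i}):
  psi_1 = theta_1 + phi_1 = -0.233 + (-0.216) = -0.449
  psi_2 = theta_2 + phi_1 psi_1 = 0.328 + (-0.216)(-0.449) = 0.424984
Right-hand sides:
  c_0 = sigma^2 (1 + theta_1 psi_1 + theta_2 psi_2) = 1 * (1 + (-0.233)(-0.449) + (0.328)(0.424984)) = 1 * 1.244012 = 1.244012
  c_1 = sigma^2 (theta_1 + theta_2 psi_1) = 1 * (-0.233 + (0.328)(-0.449)) = -0.380272
  c_2 = sigma^2 theta_2 = 1 * (0.328) = 0.328
Equations for k = 0 and k = 1 (AR order 1):
  gamma(0) = phi_1 gamma(1) + c_0
  gamma(1) = phi_1 gamma(0) + c_1
Substituting the second into the first: gamma(0) (1 - phi_1^2) = c_0 + phi_1 c_1, so
  gamma(0) = (c_0 + phi_1 c_1) / (1 - phi_1^2) = (1.244012 + (-0.216)(-0.380272)) / (1 - (-0.216)^2) = 1.326151 / 0.953344 = 1.391051.
  gamma(1) = phi_1 gamma(0) + c_1 = (-0.216)(1.391051) + (-0.380272) = -0.680739.
Therefore gamma(1) = -0.6807 (to 4 decimal places).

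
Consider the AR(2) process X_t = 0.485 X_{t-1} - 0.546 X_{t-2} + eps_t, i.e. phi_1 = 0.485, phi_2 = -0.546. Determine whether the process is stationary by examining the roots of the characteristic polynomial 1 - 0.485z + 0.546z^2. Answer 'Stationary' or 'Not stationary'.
\text{Stationary}

The AR(p) characteristic polynomial is P(z) = 1 - 0.485z + 0.546z^2.
Stationarity requires all roots to lie outside the unit circle, i.e. |z| > 1 for every root.
Set 1 + (-0.485) z + (0.546) z^2 = 0, i.e. a z^2 + b z + c = 0 with a = 0.546, b = -0.485, c = 1.
Discriminant D = b^2 - 4ac = (-0.485)^2 - 4*(0.546)*1 = 0.235225 - (2.184) = -1.948775.
D < 0, so the roots are the complex-conjugate pair z = (-b +/- i sqrt(-D)) / (2a) = 0.4441 +/- 1.2784i.
For a conjugate pair |z|^2 = z * conj(z) = (product of roots) = c/a = 1/(0.546) = 1.831502, so |z| = sqrt(1.831502) = 1.3533 for both roots.
Moduli of all roots: 1.3533, 1.3533.
All moduli strictly greater than 1? Yes.
Verdict: Stationary.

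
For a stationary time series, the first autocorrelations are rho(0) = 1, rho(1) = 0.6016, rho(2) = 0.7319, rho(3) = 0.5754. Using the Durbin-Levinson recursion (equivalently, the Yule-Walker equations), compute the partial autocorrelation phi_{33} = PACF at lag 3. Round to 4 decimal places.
\phi_{33} = 0.0981

The PACF at lag k is phi_{kk}, the last component of the solution
to the Yule-Walker system G_k phi = r_k where
  (G_k)_{ij} = rho(|i - j|), (r_k)_i = rho(i), i,j = 1..k.
Equivalently, Durbin-Levinson gives phi_{kk} iteratively:
  phi_{11} = rho(1)
  phi_{kk} = [rho(k) - sum_{j=1..k-1} phi_{k-1,j} rho(k-j)]
            / [1 - sum_{j=1..k-1} phi_{k-1,j} rho(j)],
  phi_{k,j} = phi_{k-1,j} - phi_{kk} phi_{k-1,k-j},  j = 1..k-1.
Step k = 1:
  phi_11 = rho(1) = 0.6016.
Step k = 2:
  phi_22 = [rho(2) - phi_11 rho(1)] / [1 - phi_11 rho(1)] = [0.7319 - (0.6016)(0.6016)] / [1 - (0.6016)(0.6016)]
         = 0.36997744 / 0.63807744 = 0.579832.
  Update: phi_21 = phi_11 - phi_22 phi_11 = 0.6016 - (0.579832)(0.6016) = 0.252773.
Step k = 3:
  phi_33 = [rho(3) - phi_21 rho(2) - phi_22 rho(1)] / [1 - phi_21 rho(1) - phi_22 rho(2)]
    numerator   = 0.5754 - (0.252773)(0.7319) - (0.579832)(0.6016) = 0.04156853
    denominator = 1 - (0.252773)(0.6016) - (0.579832)(0.7319) = 0.42355284
  phi_33 = 0.04156853 / 0.42355284 = 0.0981.
Therefore phi_{33} = 0.0981.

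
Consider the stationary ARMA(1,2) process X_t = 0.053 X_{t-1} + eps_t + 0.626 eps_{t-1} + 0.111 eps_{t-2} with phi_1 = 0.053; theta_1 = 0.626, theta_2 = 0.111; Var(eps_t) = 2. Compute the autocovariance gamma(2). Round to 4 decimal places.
\gamma(2) = 0.3047

Multiply the model equation by X_{t-k} and take expectations. With theta_0 = psi_0 = 1 and psi_j the MA(infinity) weights, this gives
  gamma(k) - sum_i phi_i gamma(k-i) = c_k,
  c_k = sigma^2 * sum_{j=k..q} theta_j psi_{j-k}   (c_k = 0 for k > q),
using gamma(-m) = gamma(m).
psi-weights needed (psi_j = theta_j + sum_i phi_i psi_{j-i}):
  psi_1 = theta_1 + phi_1 = 0.626 + (0.053) = 0.679
  psi_2 = theta_2 + phi_1 psi_1 = 0.111 + (0.053)(0.679) = 0.146987
Right-hand sides:
  c_0 = sigma^2 (1 + theta_1 psi_1 + theta_2 psi_2) = 2 * (1 + (0.626)(0.679) + (0.111)(0.146987)) = 2 * 1.44137 = 2.882739
  c_1 = sigma^2 (theta_1 + theta_2 psi_1) = 2 * (0.626 + (0.111)(0.679)) = 1.402738
  c_2 = sigma^2 theta_2 = 2 * (0.111) = 0.222
Equations for k = 0 and k = 1 (AR order 1):
  gamma(0) = phi_1 gamma(1) + c_0
  gamma(1) = phi_1 gamma(0) + c_1
Substituting the second into the first: gamma(0) (1 - phi_1^2) = c_0 + phi_1 c_1, so
  gamma(0) = (c_0 + phi_1 c_1) / (1 - phi_1^2) = (2.882739 + (0.053)(1.402738)) / (1 - (0.053)^2) = 2.957084 / 0.997191 = 2.965414.
  gamma(1) = phi_1 gamma(0) + c_1 = (0.053)(2.965414) + (1.402738) = 1.559905.
For k = 2: gamma(2) = phi_1 gamma(1) + c_2
  = (0.053)(1.559905) + (0.222) = 0.304675.
Therefore gamma(2) = 0.3047 (to 4 decimal places).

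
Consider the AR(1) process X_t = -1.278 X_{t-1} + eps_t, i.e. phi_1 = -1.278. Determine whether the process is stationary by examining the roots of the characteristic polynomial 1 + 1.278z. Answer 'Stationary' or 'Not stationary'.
\text{Not stationary}

The AR(p) characteristic polynomial is P(z) = 1 + 1.278z.
Stationarity requires all roots to lie outside the unit circle, i.e. |z| > 1 for every root.
This is linear in z: 1 + (1.278) z = 0  =>  z = -1/(1.278) = -0.782473,  |z| = 0.782473.
Moduli of all roots: 0.7825.
All moduli strictly greater than 1? No.
Verdict: Not stationary.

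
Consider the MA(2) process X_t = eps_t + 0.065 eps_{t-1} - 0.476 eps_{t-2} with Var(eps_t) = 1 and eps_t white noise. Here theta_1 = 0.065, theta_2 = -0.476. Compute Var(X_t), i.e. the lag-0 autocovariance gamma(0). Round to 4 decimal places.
\gamma(0) = 1.2308

For an MA(q) process X_t = eps_t + sum_i theta_i eps_{t-i} with
Var(eps_t) = sigma^2, the variance is
  gamma(0) = sigma^2 * (1 + sum_i theta_i^2).
  sum_i theta_i^2 = (0.065)^2 + (-0.476)^2 = 0.004225 + 0.226576 = 0.230801.
  gamma(0) = 1 * (1 + 0.230801) = 1 * 1.230801 = 1.230801, which rounds to 1.2308.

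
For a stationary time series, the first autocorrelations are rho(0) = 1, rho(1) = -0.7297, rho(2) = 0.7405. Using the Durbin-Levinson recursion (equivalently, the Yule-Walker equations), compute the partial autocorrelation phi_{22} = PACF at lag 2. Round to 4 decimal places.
\phi_{22} = 0.4450

The PACF at lag k is phi_{kk}, the last component of the solution
to the Yule-Walker system G_k phi = r_k where
  (G_k)_{ij} = rho(|i - j|), (r_k)_i = rho(i), i,j = 1..k.
Equivalently, Durbin-Levinson gives phi_{kk} iteratively:
  phi_{11} = rho(1)
  phi_{kk} = [rho(k) - sum_{j=1..k-1} phi_{k-1,j} rho(k-j)]
            / [1 - sum_{j=1..k-1} phi_{k-1,j} rho(j)],
  phi_{k,j} = phi_{k-1,j} - phi_{kk} phi_{k-1,k-j},  j = 1..k-1.
Step k = 1:
  phi_11 = rho(1) = -0.7297.
Step k = 2:
  phi_22 = [rho(2) - phi_11 rho(1)] / [1 - phi_11 rho(1)] = [0.7405 - (-0.7297)(-0.7297)] / [1 - (-0.7297)(-0.7297)]
         = 0.20803791 / 0.46753791 = 0.445.
Therefore phi_{22} = 0.4450.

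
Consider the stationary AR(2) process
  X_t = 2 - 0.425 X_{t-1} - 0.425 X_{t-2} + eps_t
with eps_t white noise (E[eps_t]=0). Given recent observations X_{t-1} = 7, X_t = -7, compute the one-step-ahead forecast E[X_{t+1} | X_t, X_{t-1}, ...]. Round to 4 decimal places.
E[X_{t+1} \mid \mathcal F_t] = 2.0000

For an AR(p) model X_t = c + sum_i phi_i X_{t-i} + eps_t, the
one-step-ahead conditional mean is
  E[X_{t+1} | X_t, ...] = c + sum_i phi_i X_{t+1-i}.
Substitute known values:
  E[X_{t+1} | ...] = 2 + (-0.425) * (-7) + (-0.425) * (7)
                   = 2.0000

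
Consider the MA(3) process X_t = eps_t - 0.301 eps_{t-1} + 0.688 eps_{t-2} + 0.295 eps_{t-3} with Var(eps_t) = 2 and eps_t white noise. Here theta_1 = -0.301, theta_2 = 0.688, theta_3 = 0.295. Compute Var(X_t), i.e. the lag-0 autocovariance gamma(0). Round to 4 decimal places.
\gamma(0) = 3.3019

For an MA(q) process X_t = eps_t + sum_i theta_i eps_{t-i} with
Var(eps_t) = sigma^2, the variance is
  gamma(0) = sigma^2 * (1 + sum_i theta_i^2).
  sum_i theta_i^2 = (-0.301)^2 + (0.688)^2 + (0.295)^2 = 0.090601 + 0.473344 + 0.087025 = 0.65097.
  gamma(0) = 2 * (1 + 0.65097) = 2 * 1.65097 = 3.30194, which rounds to 3.3019.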